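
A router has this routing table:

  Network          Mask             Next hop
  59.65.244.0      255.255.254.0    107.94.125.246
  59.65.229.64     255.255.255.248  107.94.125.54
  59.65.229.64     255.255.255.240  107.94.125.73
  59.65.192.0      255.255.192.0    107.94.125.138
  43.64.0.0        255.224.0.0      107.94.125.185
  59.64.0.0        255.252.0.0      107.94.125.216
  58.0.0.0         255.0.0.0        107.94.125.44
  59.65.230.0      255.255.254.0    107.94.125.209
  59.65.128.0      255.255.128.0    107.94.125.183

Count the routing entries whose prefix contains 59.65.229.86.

3

Prefixes containing 59.65.229.86:
  59.64.0.0/14 (59.64.0.0 - 59.67.255.255)
  59.65.128.0/17 (59.65.128.0 - 59.65.255.255)
  59.65.192.0/18 (59.65.192.0 - 59.65.255.255)
Total matching entries: 3.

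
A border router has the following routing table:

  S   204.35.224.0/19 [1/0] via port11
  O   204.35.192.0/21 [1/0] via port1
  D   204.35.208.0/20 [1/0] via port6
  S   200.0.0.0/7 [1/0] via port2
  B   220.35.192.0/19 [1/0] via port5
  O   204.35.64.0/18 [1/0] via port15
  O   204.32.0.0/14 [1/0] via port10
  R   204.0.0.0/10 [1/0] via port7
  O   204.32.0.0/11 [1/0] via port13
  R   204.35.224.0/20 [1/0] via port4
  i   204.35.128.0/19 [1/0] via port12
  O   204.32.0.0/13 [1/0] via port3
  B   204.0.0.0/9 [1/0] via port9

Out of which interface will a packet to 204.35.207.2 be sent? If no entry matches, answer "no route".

port10

Routes whose prefix contains 204.35.207.2:
  204.0.0.0/9 (204.0.0.0 - 204.127.255.255) -> port9
  204.0.0.0/10 (204.0.0.0 - 204.63.255.255) -> port7
  204.32.0.0/11 (204.32.0.0 - 204.63.255.255) -> port13
  204.32.0.0/13 (204.32.0.0 - 204.39.255.255) -> port3
  204.32.0.0/14 (204.32.0.0 - 204.35.255.255) -> port10
More-specific entries that do NOT match:
  204.35.192.0/21 (204.35.192.0 - 204.35.199.255) does not contain 204.35.207.2
  204.35.208.0/20 (204.35.208.0 - 204.35.223.255) does not contain 204.35.207.2
  204.35.224.0/20 (204.35.224.0 - 204.35.239.255) does not contain 204.35.207.2
  204.35.224.0/19 (204.35.224.0 - 204.35.255.255) does not contain 204.35.207.2
  220.35.192.0/19 (220.35.192.0 - 220.35.223.255) does not contain 204.35.207.2
  204.35.128.0/19 (204.35.128.0 - 204.35.159.255) does not contain 204.35.207.2
  204.35.64.0/18 (204.35.64.0 - 204.35.127.255) does not contain 204.35.207.2
Longest matching prefix is /14 -> interface port10.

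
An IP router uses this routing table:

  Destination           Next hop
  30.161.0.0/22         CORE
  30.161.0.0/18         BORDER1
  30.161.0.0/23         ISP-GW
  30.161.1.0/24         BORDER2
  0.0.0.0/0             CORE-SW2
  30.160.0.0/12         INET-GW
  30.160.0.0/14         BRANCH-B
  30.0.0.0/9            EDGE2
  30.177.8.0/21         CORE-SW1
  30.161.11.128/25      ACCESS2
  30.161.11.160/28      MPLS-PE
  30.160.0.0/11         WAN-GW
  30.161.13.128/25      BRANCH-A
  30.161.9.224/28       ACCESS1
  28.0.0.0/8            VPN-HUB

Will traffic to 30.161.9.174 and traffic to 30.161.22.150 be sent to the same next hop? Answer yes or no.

yes

30.161.9.174: longest match 30.161.0.0/18 -> BORDER1
30.161.22.150: longest match 30.161.0.0/18 -> BORDER1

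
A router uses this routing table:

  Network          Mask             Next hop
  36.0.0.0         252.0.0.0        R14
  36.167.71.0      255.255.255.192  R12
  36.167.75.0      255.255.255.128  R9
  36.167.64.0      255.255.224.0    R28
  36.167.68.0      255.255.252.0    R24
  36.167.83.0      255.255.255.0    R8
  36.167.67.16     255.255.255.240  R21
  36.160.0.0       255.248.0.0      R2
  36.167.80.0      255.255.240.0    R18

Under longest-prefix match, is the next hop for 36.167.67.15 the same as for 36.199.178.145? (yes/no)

36.167.67.15: longest match 36.167.64.0/19 -> R28
36.199.178.145: longest match 36.0.0.0/6 -> R14

no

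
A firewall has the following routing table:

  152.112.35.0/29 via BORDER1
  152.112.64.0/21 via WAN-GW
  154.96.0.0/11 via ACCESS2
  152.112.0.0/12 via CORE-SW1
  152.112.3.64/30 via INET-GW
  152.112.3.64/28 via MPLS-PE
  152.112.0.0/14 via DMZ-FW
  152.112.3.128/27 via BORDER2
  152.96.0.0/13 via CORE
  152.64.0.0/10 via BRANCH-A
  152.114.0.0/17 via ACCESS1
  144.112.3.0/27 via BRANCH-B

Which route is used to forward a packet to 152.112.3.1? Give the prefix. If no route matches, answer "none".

152.112.0.0/14

Entries matching 152.112.3.1:
  152.64.0.0/10 (152.64.0.0 - 152.127.255.255)
  152.112.0.0/12 (152.112.0.0 - 152.127.255.255)
  152.112.0.0/14 (152.112.0.0 - 152.115.255.255)
Most specific is 152.112.0.0/14.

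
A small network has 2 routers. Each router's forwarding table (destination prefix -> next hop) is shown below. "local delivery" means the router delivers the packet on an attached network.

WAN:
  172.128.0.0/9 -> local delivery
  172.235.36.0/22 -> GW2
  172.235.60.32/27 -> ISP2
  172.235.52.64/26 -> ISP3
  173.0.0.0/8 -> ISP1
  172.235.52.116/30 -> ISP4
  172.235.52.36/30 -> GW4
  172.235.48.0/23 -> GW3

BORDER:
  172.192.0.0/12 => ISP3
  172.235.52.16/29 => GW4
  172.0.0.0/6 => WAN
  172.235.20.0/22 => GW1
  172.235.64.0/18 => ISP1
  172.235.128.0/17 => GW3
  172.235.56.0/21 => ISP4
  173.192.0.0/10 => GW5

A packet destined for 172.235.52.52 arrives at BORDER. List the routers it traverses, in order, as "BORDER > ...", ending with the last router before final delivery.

BORDER > WAN

At BORDER: longest match for 172.235.52.52 is 172.0.0.0/6 -> WAN
At WAN: longest match for 172.235.52.52 is 172.128.0.0/9 -> local delivery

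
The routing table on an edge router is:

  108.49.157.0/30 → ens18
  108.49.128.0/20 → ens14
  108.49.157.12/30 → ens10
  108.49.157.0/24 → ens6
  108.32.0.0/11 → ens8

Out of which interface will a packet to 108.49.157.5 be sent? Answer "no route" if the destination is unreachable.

Routes whose prefix contains 108.49.157.5:
  108.32.0.0/11 (108.32.0.0 - 108.63.255.255) -> ens8
  108.49.157.0/24 (108.49.157.0 - 108.49.157.255) -> ens6
More-specific entries that do NOT match:
  108.49.157.0/30 (108.49.157.0 - 108.49.157.3) does not contain 108.49.157.5
  108.49.157.12/30 (108.49.157.12 - 108.49.157.15) does not contain 108.49.157.5
Longest matching prefix is /24 -> interface ens6.

ens6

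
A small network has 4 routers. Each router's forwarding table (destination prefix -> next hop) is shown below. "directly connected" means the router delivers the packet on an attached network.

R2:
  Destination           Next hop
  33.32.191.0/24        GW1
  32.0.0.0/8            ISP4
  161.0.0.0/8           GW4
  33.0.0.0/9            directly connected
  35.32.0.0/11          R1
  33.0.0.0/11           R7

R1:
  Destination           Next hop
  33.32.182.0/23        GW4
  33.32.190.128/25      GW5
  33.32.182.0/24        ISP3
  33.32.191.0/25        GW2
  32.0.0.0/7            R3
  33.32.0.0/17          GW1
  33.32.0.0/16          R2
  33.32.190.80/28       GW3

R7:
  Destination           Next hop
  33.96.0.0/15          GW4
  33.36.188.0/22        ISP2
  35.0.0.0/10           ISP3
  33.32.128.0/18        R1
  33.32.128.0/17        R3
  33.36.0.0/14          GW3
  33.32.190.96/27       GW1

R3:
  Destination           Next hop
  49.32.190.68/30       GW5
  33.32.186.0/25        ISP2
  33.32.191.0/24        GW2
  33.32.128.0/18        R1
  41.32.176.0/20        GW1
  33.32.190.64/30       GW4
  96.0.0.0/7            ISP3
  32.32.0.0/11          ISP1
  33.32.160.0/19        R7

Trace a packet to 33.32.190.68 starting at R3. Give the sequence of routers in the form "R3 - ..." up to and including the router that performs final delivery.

R3 - R7 - R1 - R2

At R3: longest match for 33.32.190.68 is 33.32.160.0/19 -> R7
At R7: longest match for 33.32.190.68 is 33.32.128.0/18 -> R1
At R1: longest match for 33.32.190.68 is 33.32.0.0/16 -> R2
At R2: longest match for 33.32.190.68 is 33.0.0.0/9 -> directly connected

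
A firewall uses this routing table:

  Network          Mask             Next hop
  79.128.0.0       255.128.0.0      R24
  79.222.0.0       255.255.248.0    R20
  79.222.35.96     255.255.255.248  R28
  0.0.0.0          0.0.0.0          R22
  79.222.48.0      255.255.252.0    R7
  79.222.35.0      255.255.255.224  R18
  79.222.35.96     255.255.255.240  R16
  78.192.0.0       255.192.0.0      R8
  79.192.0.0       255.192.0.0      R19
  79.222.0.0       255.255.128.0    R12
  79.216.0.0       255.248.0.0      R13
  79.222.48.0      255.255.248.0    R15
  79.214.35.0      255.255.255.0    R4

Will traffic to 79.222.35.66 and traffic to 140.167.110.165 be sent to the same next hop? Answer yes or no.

no

79.222.35.66: longest match 79.222.0.0/17 -> R12
140.167.110.165: longest match 0.0.0.0/0 -> R22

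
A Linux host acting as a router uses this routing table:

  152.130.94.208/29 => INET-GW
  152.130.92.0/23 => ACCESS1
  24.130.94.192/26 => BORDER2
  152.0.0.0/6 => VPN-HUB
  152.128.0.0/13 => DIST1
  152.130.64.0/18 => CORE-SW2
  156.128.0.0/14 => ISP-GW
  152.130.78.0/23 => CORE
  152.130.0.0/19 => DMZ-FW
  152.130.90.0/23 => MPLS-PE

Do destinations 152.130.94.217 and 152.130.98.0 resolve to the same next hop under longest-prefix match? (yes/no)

yes

152.130.94.217: longest match 152.130.64.0/18 -> CORE-SW2
152.130.98.0: longest match 152.130.64.0/18 -> CORE-SW2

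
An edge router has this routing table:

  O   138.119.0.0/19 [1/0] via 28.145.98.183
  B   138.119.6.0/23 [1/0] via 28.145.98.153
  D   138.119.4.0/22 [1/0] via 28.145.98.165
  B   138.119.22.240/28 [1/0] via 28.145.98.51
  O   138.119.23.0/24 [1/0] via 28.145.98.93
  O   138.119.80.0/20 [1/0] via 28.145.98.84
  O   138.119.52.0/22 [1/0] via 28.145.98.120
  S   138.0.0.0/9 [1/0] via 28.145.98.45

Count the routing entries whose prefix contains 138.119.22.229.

2

Prefixes containing 138.119.22.229:
  138.0.0.0/9 (138.0.0.0 - 138.127.255.255)
  138.119.0.0/19 (138.119.0.0 - 138.119.31.255)
Total matching entries: 2.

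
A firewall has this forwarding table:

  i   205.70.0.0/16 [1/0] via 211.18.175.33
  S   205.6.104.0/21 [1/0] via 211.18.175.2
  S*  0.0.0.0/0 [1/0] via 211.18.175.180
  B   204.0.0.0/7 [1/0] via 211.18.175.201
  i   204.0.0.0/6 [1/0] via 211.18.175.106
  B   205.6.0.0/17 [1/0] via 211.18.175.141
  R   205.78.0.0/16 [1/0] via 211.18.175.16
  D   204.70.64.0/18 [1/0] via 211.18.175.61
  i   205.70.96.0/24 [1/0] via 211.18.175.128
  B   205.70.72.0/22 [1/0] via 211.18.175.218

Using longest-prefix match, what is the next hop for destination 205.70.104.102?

211.18.175.33

Routes whose prefix contains 205.70.104.102:
  0.0.0.0/0 (default, matches everything) -> 211.18.175.180
  204.0.0.0/6 (204.0.0.0 - 207.255.255.255) -> 211.18.175.106
  204.0.0.0/7 (204.0.0.0 - 205.255.255.255) -> 211.18.175.201
  205.70.0.0/16 (205.70.0.0 - 205.70.255.255) -> 211.18.175.33
More-specific entries that do NOT match:
  205.70.96.0/24 (205.70.96.0 - 205.70.96.255) does not contain 205.70.104.102
  205.70.72.0/22 (205.70.72.0 - 205.70.75.255) does not contain 205.70.104.102
  205.6.104.0/21 (205.6.104.0 - 205.6.111.255) does not contain 205.70.104.102
  204.70.64.0/18 (204.70.64.0 - 204.70.127.255) does not contain 205.70.104.102
  205.6.0.0/17 (205.6.0.0 - 205.6.127.255) does not contain 205.70.104.102
Longest matching prefix is /16 -> next hop 211.18.175.33.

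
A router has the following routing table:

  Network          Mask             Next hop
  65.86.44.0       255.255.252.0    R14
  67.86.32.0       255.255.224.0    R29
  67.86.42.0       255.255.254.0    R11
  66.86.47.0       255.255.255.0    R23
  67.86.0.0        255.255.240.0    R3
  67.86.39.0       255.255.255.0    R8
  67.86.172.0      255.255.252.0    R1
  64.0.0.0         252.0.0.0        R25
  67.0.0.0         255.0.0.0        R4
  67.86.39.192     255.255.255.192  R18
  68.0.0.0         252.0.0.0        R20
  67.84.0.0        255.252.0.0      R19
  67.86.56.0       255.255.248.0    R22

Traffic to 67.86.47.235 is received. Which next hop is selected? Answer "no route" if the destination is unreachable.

R29

Routes whose prefix contains 67.86.47.235:
  64.0.0.0/6 (64.0.0.0 - 67.255.255.255) -> R25
  67.0.0.0/8 (67.0.0.0 - 67.255.255.255) -> R4
  67.84.0.0/14 (67.84.0.0 - 67.87.255.255) -> R19
  67.86.32.0/19 (67.86.32.0 - 67.86.63.255) -> R29
More-specific entries that do NOT match:
  67.86.39.192/26 (67.86.39.192 - 67.86.39.255) does not contain 67.86.47.235
  66.86.47.0/24 (66.86.47.0 - 66.86.47.255) does not contain 67.86.47.235
  67.86.39.0/24 (67.86.39.0 - 67.86.39.255) does not contain 67.86.47.235
  67.86.42.0/23 (67.86.42.0 - 67.86.43.255) does not contain 67.86.47.235
  65.86.44.0/22 (65.86.44.0 - 65.86.47.255) does not contain 67.86.47.235
  67.86.172.0/22 (67.86.172.0 - 67.86.175.255) does not contain 67.86.47.235
  67.86.56.0/21 (67.86.56.0 - 67.86.63.255) does not contain 67.86.47.235
  67.86.0.0/20 (67.86.0.0 - 67.86.15.255) does not contain 67.86.47.235
Longest matching prefix is /19 -> next hop R29.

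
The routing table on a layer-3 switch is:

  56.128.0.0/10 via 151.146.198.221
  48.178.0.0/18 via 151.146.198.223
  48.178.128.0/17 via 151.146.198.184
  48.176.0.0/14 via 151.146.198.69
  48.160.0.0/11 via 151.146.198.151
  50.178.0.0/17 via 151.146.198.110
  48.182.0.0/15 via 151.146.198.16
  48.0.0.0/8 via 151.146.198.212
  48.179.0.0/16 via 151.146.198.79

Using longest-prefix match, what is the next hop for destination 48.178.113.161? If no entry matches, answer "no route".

151.146.198.69

Routes whose prefix contains 48.178.113.161:
  48.0.0.0/8 (48.0.0.0 - 48.255.255.255) -> 151.146.198.212
  48.160.0.0/11 (48.160.0.0 - 48.191.255.255) -> 151.146.198.151
  48.176.0.0/14 (48.176.0.0 - 48.179.255.255) -> 151.146.198.69
More-specific entries that do NOT match:
  48.178.0.0/18 (48.178.0.0 - 48.178.63.255) does not contain 48.178.113.161
  48.178.128.0/17 (48.178.128.0 - 48.178.255.255) does not contain 48.178.113.161
  50.178.0.0/17 (50.178.0.0 - 50.178.127.255) does not contain 48.178.113.161
  48.179.0.0/16 (48.179.0.0 - 48.179.255.255) does not contain 48.178.113.161
  48.182.0.0/15 (48.182.0.0 - 48.183.255.255) does not contain 48.178.113.161
Longest matching prefix is /14 -> next hop 151.146.198.69.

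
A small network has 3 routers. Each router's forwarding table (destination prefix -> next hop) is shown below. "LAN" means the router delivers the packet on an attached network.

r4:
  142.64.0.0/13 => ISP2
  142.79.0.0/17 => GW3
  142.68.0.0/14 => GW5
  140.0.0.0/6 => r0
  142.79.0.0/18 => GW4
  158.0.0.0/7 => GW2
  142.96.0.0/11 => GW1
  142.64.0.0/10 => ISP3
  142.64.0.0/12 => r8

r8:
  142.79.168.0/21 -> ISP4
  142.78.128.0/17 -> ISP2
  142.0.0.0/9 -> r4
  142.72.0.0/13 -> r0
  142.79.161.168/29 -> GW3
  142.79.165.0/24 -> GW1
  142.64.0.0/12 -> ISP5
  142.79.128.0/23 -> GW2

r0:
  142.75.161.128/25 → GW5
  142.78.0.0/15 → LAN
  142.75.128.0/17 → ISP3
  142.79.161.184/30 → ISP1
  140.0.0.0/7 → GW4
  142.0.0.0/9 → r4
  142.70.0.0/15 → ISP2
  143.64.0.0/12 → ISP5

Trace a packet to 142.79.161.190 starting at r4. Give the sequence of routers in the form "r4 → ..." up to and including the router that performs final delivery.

At r4: longest match for 142.79.161.190 is 142.64.0.0/12 -> r8
At r8: longest match for 142.79.161.190 is 142.72.0.0/13 -> r0
At r0: longest match for 142.79.161.190 is 142.78.0.0/15 -> LAN

r4 → r8 → r0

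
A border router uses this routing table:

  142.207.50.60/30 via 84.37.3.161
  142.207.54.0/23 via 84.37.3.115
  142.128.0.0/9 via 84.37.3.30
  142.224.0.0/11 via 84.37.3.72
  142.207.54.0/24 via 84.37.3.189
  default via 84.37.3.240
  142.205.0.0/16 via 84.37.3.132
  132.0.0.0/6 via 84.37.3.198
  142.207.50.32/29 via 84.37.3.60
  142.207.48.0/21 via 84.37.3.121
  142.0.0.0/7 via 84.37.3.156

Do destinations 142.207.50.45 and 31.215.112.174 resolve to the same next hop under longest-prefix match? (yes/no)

no

142.207.50.45: longest match 142.207.48.0/21 -> 84.37.3.121
31.215.112.174: longest match 0.0.0.0/0 -> 84.37.3.240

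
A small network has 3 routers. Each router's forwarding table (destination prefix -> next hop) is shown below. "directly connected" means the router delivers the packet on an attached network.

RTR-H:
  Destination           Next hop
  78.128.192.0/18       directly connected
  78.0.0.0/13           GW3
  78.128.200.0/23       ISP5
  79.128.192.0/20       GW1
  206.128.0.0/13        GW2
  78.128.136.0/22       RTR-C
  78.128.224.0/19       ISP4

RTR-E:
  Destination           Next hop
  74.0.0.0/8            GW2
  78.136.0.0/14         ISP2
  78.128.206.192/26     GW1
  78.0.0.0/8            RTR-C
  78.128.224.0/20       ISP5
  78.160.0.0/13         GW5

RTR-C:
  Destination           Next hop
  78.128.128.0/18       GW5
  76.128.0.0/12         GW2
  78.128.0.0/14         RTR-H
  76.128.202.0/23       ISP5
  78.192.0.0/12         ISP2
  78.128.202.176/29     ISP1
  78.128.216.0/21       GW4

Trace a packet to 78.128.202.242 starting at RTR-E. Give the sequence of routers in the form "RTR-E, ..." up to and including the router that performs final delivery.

RTR-E, RTR-C, RTR-H

At RTR-E: longest match for 78.128.202.242 is 78.0.0.0/8 -> RTR-C
At RTR-C: longest match for 78.128.202.242 is 78.128.0.0/14 -> RTR-H
At RTR-H: longest match for 78.128.202.242 is 78.128.192.0/18 -> directly connected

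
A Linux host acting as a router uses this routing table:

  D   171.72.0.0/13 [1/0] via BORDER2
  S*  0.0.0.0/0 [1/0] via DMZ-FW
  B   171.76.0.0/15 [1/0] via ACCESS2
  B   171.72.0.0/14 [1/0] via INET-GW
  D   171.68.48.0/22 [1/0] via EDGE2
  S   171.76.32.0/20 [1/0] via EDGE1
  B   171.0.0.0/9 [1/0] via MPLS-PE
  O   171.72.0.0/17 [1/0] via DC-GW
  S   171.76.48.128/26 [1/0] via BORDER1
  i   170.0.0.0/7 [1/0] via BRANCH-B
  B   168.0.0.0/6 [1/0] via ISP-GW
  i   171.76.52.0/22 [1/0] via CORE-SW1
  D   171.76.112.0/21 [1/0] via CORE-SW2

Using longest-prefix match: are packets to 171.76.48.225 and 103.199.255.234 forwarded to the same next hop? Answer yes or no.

no

171.76.48.225: longest match 171.76.0.0/15 -> ACCESS2
103.199.255.234: longest match 0.0.0.0/0 -> DMZ-FW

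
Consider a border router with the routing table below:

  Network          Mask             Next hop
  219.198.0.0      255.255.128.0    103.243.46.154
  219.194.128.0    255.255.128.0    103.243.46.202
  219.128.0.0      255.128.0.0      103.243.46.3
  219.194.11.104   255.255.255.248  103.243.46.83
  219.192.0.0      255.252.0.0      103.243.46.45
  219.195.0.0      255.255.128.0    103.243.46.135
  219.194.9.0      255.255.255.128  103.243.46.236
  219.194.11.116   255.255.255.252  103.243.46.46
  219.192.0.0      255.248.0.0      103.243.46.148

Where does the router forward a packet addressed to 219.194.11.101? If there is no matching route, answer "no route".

Routes whose prefix contains 219.194.11.101:
  219.128.0.0/9 (219.128.0.0 - 219.255.255.255) -> 103.243.46.3
  219.192.0.0/13 (219.192.0.0 - 219.199.255.255) -> 103.243.46.148
  219.192.0.0/14 (219.192.0.0 - 219.195.255.255) -> 103.243.46.45
More-specific entries that do NOT match:
  219.194.11.116/30 (219.194.11.116 - 219.194.11.119) does not contain 219.194.11.101
  219.194.11.104/29 (219.194.11.104 - 219.194.11.111) does not contain 219.194.11.101
  219.194.9.0/25 (219.194.9.0 - 219.194.9.127) does not contain 219.194.11.101
  219.198.0.0/17 (219.198.0.0 - 219.198.127.255) does not contain 219.194.11.101
  219.194.128.0/17 (219.194.128.0 - 219.194.255.255) does not contain 219.194.11.101
  219.195.0.0/17 (219.195.0.0 - 219.195.127.255) does not contain 219.194.11.101
Longest matching prefix is /14 -> next hop 103.243.46.45.

103.243.46.45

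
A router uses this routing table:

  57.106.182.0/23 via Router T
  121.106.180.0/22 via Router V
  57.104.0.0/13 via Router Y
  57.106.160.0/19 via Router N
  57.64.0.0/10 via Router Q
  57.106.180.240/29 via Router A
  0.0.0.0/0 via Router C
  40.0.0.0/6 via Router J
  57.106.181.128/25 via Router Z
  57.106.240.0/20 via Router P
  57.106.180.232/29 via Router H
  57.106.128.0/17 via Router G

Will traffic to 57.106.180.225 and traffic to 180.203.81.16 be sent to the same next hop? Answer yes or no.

no

57.106.180.225: longest match 57.106.160.0/19 -> Router N
180.203.81.16: longest match 0.0.0.0/0 -> Router C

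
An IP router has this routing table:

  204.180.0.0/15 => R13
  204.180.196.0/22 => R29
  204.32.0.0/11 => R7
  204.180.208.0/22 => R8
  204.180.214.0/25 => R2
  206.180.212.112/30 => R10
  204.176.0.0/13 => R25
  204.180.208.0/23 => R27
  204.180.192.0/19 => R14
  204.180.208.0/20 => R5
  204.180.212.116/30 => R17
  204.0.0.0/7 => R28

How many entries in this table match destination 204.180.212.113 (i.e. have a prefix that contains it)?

5

Prefixes containing 204.180.212.113:
  204.0.0.0/7 (204.0.0.0 - 205.255.255.255)
  204.176.0.0/13 (204.176.0.0 - 204.183.255.255)
  204.180.0.0/15 (204.180.0.0 - 204.181.255.255)
  204.180.192.0/19 (204.180.192.0 - 204.180.223.255)
  204.180.208.0/20 (204.180.208.0 - 204.180.223.255)
Total matching entries: 5.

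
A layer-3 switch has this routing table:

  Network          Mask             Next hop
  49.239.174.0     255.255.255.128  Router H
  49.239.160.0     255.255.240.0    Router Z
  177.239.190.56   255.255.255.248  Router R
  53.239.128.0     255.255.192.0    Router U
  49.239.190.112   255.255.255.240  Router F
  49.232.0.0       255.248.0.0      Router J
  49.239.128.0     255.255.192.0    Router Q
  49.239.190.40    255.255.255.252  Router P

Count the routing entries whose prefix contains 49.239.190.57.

2

Prefixes containing 49.239.190.57:
  49.232.0.0/13 (49.232.0.0 - 49.239.255.255)
  49.239.128.0/18 (49.239.128.0 - 49.239.191.255)
Total matching entries: 2.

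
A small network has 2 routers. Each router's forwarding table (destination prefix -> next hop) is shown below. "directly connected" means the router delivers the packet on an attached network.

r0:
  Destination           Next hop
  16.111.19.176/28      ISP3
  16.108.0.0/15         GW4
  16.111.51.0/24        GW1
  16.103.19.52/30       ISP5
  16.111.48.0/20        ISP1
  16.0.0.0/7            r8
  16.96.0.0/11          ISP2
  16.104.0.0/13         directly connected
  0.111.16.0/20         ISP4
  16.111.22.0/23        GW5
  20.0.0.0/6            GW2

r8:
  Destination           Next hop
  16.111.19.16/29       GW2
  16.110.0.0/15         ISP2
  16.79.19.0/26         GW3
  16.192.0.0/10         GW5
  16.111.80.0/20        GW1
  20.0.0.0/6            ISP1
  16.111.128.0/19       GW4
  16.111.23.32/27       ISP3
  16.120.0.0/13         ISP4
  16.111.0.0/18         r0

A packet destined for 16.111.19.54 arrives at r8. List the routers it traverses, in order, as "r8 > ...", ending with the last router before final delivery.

r8 > r0

At r8: longest match for 16.111.19.54 is 16.111.0.0/18 -> r0
At r0: longest match for 16.111.19.54 is 16.104.0.0/13 -> directly connected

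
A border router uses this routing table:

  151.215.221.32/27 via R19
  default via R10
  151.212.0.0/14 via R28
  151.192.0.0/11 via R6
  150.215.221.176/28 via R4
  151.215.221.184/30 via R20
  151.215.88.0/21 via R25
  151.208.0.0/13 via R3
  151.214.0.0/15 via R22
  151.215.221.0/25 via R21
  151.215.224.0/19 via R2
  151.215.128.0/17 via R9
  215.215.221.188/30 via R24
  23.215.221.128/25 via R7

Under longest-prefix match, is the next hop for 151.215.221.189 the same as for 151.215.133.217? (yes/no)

151.215.221.189: longest match 151.215.128.0/17 -> R9
151.215.133.217: longest match 151.215.128.0/17 -> R9

yes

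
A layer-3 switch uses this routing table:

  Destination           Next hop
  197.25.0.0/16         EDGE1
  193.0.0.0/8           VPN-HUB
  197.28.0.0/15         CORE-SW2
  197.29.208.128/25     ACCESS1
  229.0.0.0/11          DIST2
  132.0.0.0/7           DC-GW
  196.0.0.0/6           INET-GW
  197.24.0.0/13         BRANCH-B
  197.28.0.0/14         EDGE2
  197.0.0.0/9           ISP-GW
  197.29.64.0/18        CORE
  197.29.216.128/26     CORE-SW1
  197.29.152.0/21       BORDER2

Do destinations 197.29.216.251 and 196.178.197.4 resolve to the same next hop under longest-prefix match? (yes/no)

197.29.216.251: longest match 197.28.0.0/15 -> CORE-SW2
196.178.197.4: longest match 196.0.0.0/6 -> INET-GW

no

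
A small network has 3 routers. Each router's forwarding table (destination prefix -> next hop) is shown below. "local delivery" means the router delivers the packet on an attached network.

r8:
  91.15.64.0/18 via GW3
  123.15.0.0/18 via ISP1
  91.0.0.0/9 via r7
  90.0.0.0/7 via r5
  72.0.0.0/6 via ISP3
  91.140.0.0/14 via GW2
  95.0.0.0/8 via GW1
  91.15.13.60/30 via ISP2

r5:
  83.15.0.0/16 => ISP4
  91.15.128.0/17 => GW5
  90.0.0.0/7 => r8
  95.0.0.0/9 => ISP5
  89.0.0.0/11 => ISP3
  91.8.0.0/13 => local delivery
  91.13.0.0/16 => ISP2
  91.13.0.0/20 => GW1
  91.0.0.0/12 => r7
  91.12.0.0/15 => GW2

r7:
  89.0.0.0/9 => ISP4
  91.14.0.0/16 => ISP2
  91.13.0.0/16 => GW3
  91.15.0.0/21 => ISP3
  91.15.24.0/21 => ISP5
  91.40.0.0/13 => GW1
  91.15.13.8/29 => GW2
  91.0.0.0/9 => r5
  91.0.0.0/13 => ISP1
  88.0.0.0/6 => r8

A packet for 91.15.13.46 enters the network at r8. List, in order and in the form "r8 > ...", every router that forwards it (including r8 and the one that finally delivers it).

At r8: longest match for 91.15.13.46 is 91.0.0.0/9 -> r7
At r7: longest match for 91.15.13.46 is 91.0.0.0/9 -> r5
At r5: longest match for 91.15.13.46 is 91.8.0.0/13 -> local delivery

r8 > r7 > r5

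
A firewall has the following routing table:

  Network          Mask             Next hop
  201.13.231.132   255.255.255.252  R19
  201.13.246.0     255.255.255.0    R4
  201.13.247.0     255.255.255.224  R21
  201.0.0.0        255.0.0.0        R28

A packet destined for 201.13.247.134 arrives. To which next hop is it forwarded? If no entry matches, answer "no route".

R28

Routes whose prefix contains 201.13.247.134:
  201.0.0.0/8 (201.0.0.0 - 201.255.255.255) -> R28
More-specific entries that do NOT match:
  201.13.231.132/30 (201.13.231.132 - 201.13.231.135) does not contain 201.13.247.134
  201.13.247.0/27 (201.13.247.0 - 201.13.247.31) does not contain 201.13.247.134
  201.13.246.0/24 (201.13.246.0 - 201.13.246.255) does not contain 201.13.247.134
Longest matching prefix is /8 -> next hop R28.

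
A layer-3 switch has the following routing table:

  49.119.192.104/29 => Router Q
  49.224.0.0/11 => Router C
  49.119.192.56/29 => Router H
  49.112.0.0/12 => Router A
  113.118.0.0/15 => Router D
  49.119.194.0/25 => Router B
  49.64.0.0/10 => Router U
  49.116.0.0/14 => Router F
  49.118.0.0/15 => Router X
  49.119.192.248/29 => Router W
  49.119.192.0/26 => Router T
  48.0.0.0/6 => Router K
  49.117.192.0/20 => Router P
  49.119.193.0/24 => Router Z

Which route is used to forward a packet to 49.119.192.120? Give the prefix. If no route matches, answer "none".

49.118.0.0/15

Entries matching 49.119.192.120:
  48.0.0.0/6 (48.0.0.0 - 51.255.255.255)
  49.64.0.0/10 (49.64.0.0 - 49.127.255.255)
  49.112.0.0/12 (49.112.0.0 - 49.127.255.255)
  49.116.0.0/14 (49.116.0.0 - 49.119.255.255)
  49.118.0.0/15 (49.118.0.0 - 49.119.255.255)
Most specific is 49.118.0.0/15.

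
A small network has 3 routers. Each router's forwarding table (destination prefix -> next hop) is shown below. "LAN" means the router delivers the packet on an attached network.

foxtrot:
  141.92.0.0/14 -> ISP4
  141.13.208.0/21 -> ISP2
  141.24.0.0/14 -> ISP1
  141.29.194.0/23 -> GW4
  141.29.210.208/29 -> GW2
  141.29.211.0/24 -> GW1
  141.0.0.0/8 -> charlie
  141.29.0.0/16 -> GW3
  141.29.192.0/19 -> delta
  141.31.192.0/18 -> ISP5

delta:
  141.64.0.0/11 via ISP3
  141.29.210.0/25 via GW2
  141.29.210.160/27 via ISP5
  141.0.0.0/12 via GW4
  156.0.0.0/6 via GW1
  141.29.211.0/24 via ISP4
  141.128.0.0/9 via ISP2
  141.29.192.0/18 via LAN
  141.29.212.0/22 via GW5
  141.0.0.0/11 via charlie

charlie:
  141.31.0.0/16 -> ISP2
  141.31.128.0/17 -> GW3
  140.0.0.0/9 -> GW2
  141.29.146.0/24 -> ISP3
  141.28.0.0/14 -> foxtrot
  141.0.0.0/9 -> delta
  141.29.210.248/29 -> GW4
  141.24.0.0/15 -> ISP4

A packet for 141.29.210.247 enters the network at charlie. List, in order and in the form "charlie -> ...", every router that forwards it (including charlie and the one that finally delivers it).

At charlie: longest match for 141.29.210.247 is 141.28.0.0/14 -> foxtrot
At foxtrot: longest match for 141.29.210.247 is 141.29.192.0/19 -> delta
At delta: longest match for 141.29.210.247 is 141.29.192.0/18 -> LAN

charlie -> foxtrot -> delta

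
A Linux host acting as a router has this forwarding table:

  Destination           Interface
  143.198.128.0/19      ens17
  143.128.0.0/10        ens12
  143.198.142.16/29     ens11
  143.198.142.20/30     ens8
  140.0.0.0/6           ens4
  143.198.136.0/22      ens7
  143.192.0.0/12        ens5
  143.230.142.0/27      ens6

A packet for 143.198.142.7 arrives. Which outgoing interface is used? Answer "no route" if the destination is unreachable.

ens17

Routes whose prefix contains 143.198.142.7:
  140.0.0.0/6 (140.0.0.0 - 143.255.255.255) -> ens4
  143.192.0.0/12 (143.192.0.0 - 143.207.255.255) -> ens5
  143.198.128.0/19 (143.198.128.0 - 143.198.159.255) -> ens17
More-specific entries that do NOT match:
  143.198.142.20/30 (143.198.142.20 - 143.198.142.23) does not contain 143.198.142.7
  143.198.142.16/29 (143.198.142.16 - 143.198.142.23) does not contain 143.198.142.7
  143.230.142.0/27 (143.230.142.0 - 143.230.142.31) does not contain 143.198.142.7
  143.198.136.0/22 (143.198.136.0 - 143.198.139.255) does not contain 143.198.142.7
Longest matching prefix is /19 -> interface ens17.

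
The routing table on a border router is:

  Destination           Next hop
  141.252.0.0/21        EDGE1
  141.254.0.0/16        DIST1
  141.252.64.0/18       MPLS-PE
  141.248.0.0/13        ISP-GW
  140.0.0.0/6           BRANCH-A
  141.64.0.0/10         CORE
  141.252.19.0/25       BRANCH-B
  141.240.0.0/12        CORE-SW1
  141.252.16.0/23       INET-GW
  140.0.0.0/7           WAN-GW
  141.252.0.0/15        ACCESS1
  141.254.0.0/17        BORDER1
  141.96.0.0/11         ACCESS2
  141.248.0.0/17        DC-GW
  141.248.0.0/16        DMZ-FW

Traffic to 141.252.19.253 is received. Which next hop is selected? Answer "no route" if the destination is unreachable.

Routes whose prefix contains 141.252.19.253:
  140.0.0.0/6 (140.0.0.0 - 143.255.255.255) -> BRANCH-A
  140.0.0.0/7 (140.0.0.0 - 141.255.255.255) -> WAN-GW
  141.240.0.0/12 (141.240.0.0 - 141.255.255.255) -> CORE-SW1
  141.248.0.0/13 (141.248.0.0 - 141.255.255.255) -> ISP-GW
  141.252.0.0/15 (141.252.0.0 - 141.253.255.255) -> ACCESS1
More-specific entries that do NOT match:
  141.252.19.0/25 (141.252.19.0 - 141.252.19.127) does not contain 141.252.19.253
  141.252.16.0/23 (141.252.16.0 - 141.252.17.255) does not contain 141.252.19.253
  141.252.0.0/21 (141.252.0.0 - 141.252.7.255) does not contain 141.252.19.253
  141.252.64.0/18 (141.252.64.0 - 141.252.127.255) does not contain 141.252.19.253
  141.254.0.0/17 (141.254.0.0 - 141.254.127.255) does not contain 141.252.19.253
  141.248.0.0/17 (141.248.0.0 - 141.248.127.255) does not contain 141.252.19.253
  141.254.0.0/16 (141.254.0.0 - 141.254.255.255) does not contain 141.252.19.253
  141.248.0.0/16 (141.248.0.0 - 141.248.255.255) does not contain 141.252.19.253
Longest matching prefix is /15 -> next hop ACCESS1.

ACCESS1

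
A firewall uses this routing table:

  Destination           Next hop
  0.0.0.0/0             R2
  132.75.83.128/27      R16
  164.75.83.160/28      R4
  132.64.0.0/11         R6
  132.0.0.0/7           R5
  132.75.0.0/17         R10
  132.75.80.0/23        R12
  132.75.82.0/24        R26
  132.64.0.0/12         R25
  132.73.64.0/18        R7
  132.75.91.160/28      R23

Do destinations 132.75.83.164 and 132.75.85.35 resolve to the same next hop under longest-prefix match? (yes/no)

132.75.83.164: longest match 132.75.0.0/17 -> R10
132.75.85.35: longest match 132.75.0.0/17 -> R10

yes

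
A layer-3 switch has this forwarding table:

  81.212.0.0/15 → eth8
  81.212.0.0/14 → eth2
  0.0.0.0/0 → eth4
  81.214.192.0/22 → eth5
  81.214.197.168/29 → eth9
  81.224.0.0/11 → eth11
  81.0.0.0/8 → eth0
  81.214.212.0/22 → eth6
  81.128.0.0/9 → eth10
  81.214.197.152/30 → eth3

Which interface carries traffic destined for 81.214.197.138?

Routes whose prefix contains 81.214.197.138:
  0.0.0.0/0 (default, matches everything) -> eth4
  81.0.0.0/8 (81.0.0.0 - 81.255.255.255) -> eth0
  81.128.0.0/9 (81.128.0.0 - 81.255.255.255) -> eth10
  81.212.0.0/14 (81.212.0.0 - 81.215.255.255) -> eth2
More-specific entries that do NOT match:
  81.214.197.152/30 (81.214.197.152 - 81.214.197.155) does not contain 81.214.197.138
  81.214.197.168/29 (81.214.197.168 - 81.214.197.175) does not contain 81.214.197.138
  81.214.192.0/22 (81.214.192.0 - 81.214.195.255) does not contain 81.214.197.138
  81.214.212.0/22 (81.214.212.0 - 81.214.215.255) does not contain 81.214.197.138
  81.212.0.0/15 (81.212.0.0 - 81.213.255.255) does not contain 81.214.197.138
Longest matching prefix is /14 -> interface eth2.

eth2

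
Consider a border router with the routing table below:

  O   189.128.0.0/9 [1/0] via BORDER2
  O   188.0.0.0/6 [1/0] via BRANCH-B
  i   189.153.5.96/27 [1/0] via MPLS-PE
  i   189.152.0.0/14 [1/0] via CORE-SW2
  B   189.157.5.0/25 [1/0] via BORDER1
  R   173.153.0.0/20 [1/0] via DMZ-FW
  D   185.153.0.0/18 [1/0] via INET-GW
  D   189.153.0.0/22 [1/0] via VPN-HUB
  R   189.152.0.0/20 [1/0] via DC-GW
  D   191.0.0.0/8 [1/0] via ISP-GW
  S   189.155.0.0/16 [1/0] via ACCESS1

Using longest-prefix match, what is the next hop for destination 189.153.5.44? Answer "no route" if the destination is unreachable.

CORE-SW2

Routes whose prefix contains 189.153.5.44:
  188.0.0.0/6 (188.0.0.0 - 191.255.255.255) -> BRANCH-B
  189.128.0.0/9 (189.128.0.0 - 189.255.255.255) -> BORDER2
  189.152.0.0/14 (189.152.0.0 - 189.155.255.255) -> CORE-SW2
More-specific entries that do NOT match:
  189.153.5.96/27 (189.153.5.96 - 189.153.5.127) does not contain 189.153.5.44
  189.157.5.0/25 (189.157.5.0 - 189.157.5.127) does not contain 189.153.5.44
  189.153.0.0/22 (189.153.0.0 - 189.153.3.255) does not contain 189.153.5.44
  173.153.0.0/20 (173.153.0.0 - 173.153.15.255) does not contain 189.153.5.44
  189.152.0.0/20 (189.152.0.0 - 189.152.15.255) does not contain 189.153.5.44
  185.153.0.0/18 (185.153.0.0 - 185.153.63.255) does not contain 189.153.5.44
  189.155.0.0/16 (189.155.0.0 - 189.155.255.255) does not contain 189.153.5.44
Longest matching prefix is /14 -> next hop CORE-SW2.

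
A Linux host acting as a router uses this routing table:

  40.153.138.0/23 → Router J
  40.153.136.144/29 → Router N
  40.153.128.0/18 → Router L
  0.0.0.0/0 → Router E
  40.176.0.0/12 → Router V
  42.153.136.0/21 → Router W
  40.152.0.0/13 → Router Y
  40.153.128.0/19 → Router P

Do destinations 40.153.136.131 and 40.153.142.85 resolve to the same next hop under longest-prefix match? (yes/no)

40.153.136.131: longest match 40.153.128.0/19 -> Router P
40.153.142.85: longest match 40.153.128.0/19 -> Router P

yes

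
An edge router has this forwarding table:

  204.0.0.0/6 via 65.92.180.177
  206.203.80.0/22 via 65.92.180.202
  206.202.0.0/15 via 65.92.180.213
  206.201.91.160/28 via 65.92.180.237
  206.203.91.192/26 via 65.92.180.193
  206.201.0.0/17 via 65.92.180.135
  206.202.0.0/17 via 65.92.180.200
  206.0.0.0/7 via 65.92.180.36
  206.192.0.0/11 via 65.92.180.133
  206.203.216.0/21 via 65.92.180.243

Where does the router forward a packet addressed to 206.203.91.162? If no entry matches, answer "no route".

Routes whose prefix contains 206.203.91.162:
  204.0.0.0/6 (204.0.0.0 - 207.255.255.255) -> 65.92.180.177
  206.0.0.0/7 (206.0.0.0 - 207.255.255.255) -> 65.92.180.36
  206.192.0.0/11 (206.192.0.0 - 206.223.255.255) -> 65.92.180.133
  206.202.0.0/15 (206.202.0.0 - 206.203.255.255) -> 65.92.180.213
More-specific entries that do NOT match:
  206.201.91.160/28 (206.201.91.160 - 206.201.91.175) does not contain 206.203.91.162
  206.203.91.192/26 (206.203.91.192 - 206.203.91.255) does not contain 206.203.91.162
  206.203.80.0/22 (206.203.80.0 - 206.203.83.255) does not contain 206.203.91.162
  206.203.216.0/21 (206.203.216.0 - 206.203.223.255) does not contain 206.203.91.162
  206.201.0.0/17 (206.201.0.0 - 206.201.127.255) does not contain 206.203.91.162
  206.202.0.0/17 (206.202.0.0 - 206.202.127.255) does not contain 206.203.91.162
Longest matching prefix is /15 -> next hop 65.92.180.213.

65.92.180.213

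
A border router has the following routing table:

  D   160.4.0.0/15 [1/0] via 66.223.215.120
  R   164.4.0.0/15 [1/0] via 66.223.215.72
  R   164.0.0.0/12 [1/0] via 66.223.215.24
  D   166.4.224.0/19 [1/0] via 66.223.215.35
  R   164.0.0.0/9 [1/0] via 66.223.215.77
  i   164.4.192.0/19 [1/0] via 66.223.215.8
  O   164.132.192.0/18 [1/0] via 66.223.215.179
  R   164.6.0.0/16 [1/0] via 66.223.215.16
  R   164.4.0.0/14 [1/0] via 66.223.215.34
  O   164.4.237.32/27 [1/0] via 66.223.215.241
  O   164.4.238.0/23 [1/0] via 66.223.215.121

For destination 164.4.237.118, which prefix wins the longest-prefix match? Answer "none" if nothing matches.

164.4.0.0/15

Entries matching 164.4.237.118:
  164.0.0.0/9 (164.0.0.0 - 164.127.255.255)
  164.0.0.0/12 (164.0.0.0 - 164.15.255.255)
  164.4.0.0/14 (164.4.0.0 - 164.7.255.255)
  164.4.0.0/15 (164.4.0.0 - 164.5.255.255)
Most specific is 164.4.0.0/15.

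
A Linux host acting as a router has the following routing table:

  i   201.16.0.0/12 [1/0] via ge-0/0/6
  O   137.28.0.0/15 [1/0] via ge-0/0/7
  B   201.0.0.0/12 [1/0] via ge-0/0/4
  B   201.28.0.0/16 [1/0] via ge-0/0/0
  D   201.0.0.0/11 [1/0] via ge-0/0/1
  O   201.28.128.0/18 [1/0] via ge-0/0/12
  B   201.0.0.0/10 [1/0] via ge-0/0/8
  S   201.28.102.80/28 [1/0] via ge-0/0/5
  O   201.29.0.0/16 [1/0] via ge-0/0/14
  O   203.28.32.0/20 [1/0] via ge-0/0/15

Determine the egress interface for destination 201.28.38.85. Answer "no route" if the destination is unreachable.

Routes whose prefix contains 201.28.38.85:
  201.0.0.0/10 (201.0.0.0 - 201.63.255.255) -> ge-0/0/8
  201.0.0.0/11 (201.0.0.0 - 201.31.255.255) -> ge-0/0/1
  201.16.0.0/12 (201.16.0.0 - 201.31.255.255) -> ge-0/0/6
  201.28.0.0/16 (201.28.0.0 - 201.28.255.255) -> ge-0/0/0
More-specific entries that do NOT match:
  201.28.102.80/28 (201.28.102.80 - 201.28.102.95) does not contain 201.28.38.85
  203.28.32.0/20 (203.28.32.0 - 203.28.47.255) does not contain 201.28.38.85
  201.28.128.0/18 (201.28.128.0 - 201.28.191.255) does not contain 201.28.38.85
Longest matching prefix is /16 -> interface ge-0/0/0.

ge-0/0/0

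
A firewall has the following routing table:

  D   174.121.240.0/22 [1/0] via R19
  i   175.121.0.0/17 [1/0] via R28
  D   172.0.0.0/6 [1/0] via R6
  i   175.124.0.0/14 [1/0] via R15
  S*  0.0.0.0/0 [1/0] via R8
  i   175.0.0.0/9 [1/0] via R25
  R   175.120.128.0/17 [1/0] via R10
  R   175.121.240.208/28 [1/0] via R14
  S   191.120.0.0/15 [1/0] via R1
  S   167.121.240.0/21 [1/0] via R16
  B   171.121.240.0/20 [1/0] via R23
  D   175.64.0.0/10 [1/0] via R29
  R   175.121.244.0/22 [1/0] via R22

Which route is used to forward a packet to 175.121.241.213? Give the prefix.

Entries matching 175.121.241.213:
  0.0.0.0/0 (default, matches everything)
  172.0.0.0/6 (172.0.0.0 - 175.255.255.255)
  175.0.0.0/9 (175.0.0.0 - 175.127.255.255)
  175.64.0.0/10 (175.64.0.0 - 175.127.255.255)
Most specific is 175.64.0.0/10.

175.64.0.0/10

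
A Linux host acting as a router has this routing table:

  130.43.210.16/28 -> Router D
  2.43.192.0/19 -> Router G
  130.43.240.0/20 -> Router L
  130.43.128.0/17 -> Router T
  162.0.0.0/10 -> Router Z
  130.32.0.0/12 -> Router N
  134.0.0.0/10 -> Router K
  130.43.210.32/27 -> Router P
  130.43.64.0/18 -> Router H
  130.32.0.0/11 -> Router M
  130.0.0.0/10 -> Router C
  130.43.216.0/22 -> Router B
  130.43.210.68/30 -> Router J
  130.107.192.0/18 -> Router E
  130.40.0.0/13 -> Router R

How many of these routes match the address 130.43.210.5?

Prefixes containing 130.43.210.5:
  130.0.0.0/10 (130.0.0.0 - 130.63.255.255)
  130.32.0.0/11 (130.32.0.0 - 130.63.255.255)
  130.32.0.0/12 (130.32.0.0 - 130.47.255.255)
  130.40.0.0/13 (130.40.0.0 - 130.47.255.255)
  130.43.128.0/17 (130.43.128.0 - 130.43.255.255)
Total matching entries: 5.

5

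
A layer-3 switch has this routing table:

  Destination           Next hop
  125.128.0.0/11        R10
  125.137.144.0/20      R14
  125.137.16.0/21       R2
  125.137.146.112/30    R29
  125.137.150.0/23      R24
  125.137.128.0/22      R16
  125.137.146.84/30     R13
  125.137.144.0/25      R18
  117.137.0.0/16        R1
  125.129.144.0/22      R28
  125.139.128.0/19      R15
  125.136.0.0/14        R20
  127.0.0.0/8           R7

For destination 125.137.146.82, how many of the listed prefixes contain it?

Prefixes containing 125.137.146.82:
  125.128.0.0/11 (125.128.0.0 - 125.159.255.255)
  125.136.0.0/14 (125.136.0.0 - 125.139.255.255)
  125.137.144.0/20 (125.137.144.0 - 125.137.159.255)
Total matching entries: 3.

3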